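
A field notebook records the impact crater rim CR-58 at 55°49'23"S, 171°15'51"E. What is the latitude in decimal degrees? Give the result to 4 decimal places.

55° + 49′/60 + 23″/3600 = 55 + 0.81667 + 0.00639 = 55.8231°

55.8231°S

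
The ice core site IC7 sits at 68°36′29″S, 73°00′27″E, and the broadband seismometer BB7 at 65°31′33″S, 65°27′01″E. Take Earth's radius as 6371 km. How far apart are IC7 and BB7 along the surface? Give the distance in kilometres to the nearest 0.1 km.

IC7: φ = -68.60806°, λ = +73.00750°
BB7: φ = -65.52583°, λ = +65.45028°
Δφ = 3.0822°,  Δλ = -7.5572°
a = sin²(Δφ/2) + cos φ₁ cos φ₂ sin²(Δλ/2) = 0.001380
c = 2·arcsin(√a) = 0.074302 rad = 4.2572°
d = R·c = 6371 × 0.074302 = 473.4 km

473.4 km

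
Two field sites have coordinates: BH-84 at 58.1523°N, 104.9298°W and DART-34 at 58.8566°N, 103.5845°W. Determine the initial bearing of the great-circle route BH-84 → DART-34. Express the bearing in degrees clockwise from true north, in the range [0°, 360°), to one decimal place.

Δλ = 1.3453°
y = sin Δλ · cos φ₂ = 0.012142
x = cos φ₁ sin φ₂ − sin φ₁ cos φ₂ cos Δλ = 0.012413
θ = atan2(y, x) = 44.3680° → 44.3680° (mod 360°)

44.4°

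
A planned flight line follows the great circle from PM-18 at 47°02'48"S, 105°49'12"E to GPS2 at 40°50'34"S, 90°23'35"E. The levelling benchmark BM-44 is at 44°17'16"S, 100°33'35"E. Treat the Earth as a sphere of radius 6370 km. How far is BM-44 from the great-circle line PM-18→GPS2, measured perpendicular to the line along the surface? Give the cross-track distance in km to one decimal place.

PM-18: φ = -47.04667°, λ = +105.82000°
GPS2: φ = -40.84278°, λ = +90.39306°
BM-44: φ = -44.28778°, λ = +100.55972°
δ₁₃ = central angle PM-18→BM-44 = 0.080188 rad  (haversine)
θ₁₃ = bearing PM-18→BM-44 = 304.984°,  θ₁₂ = bearing PM-18→GPS2 = 293.647°
dₓₜ = R·arcsin(sin δ₁₃ · sin(θ₁₃ − θ₁₂)) = 6370·arcsin(0.08010·sin(11.337°)) = 100.306 km
|dₓₜ| = 100.306 km

100.3 km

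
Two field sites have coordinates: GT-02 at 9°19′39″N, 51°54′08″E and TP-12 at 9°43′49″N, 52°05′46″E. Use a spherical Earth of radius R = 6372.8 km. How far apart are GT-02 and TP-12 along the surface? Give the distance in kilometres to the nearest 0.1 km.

49.6 km

GT-02: φ = +9.32750°, λ = +51.90222°
TP-12: φ = +9.73028°, λ = +52.09611°
Δφ = 0.4028°,  Δλ = 0.1939°
a = sin²(Δφ/2) + cos φ₁ cos φ₂ sin²(Δλ/2) = 0.000015
c = 2·arcsin(√a) = 0.007782 rad = 0.4459°
d = R·c = 6372.8 × 0.007782 = 49.6 km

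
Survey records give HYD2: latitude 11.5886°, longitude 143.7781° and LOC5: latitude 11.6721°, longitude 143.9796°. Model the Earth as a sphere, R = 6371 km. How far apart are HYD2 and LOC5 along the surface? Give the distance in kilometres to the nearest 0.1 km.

23.8 km

Δφ = 0.0835°,  Δλ = 0.2015°
a = sin²(Δφ/2) + cos φ₁ cos φ₂ sin²(Δλ/2) = 0.000003
c = 2·arcsin(√a) = 0.003740 rad = 0.2143°
d = R·c = 6371 × 0.003740 = 23.8 km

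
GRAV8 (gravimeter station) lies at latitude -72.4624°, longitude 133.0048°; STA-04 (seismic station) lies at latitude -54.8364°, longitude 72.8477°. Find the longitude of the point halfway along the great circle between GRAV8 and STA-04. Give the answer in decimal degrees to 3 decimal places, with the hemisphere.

92.651°E

Bx = cos φ₂ cos Δλ = 0.286588,  By = cos φ₂ sin Δλ = -0.499543
φₘ = atan2(sin φ₁ + sin φ₂, √((cos φ₁ + Bx)² + By²)) = -66.46134°
λₘ = λ₁ + atan2(By, cos φ₁ + Bx) = 92.65093°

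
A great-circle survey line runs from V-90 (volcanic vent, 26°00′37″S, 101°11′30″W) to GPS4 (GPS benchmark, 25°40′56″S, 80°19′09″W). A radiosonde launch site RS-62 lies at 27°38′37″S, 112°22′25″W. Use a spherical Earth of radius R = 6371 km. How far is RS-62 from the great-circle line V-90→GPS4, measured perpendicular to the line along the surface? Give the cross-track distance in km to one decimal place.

297.0 km

V-90: φ = -26.01028°, λ = -101.19167°
GPS4: φ = -25.68222°, λ = -80.31917°
RS-62: φ = -27.64361°, λ = -112.37361°
δ₁₃ = central angle V-90→RS-62 = 0.176409 rad  (haversine)
θ₁₃ = bearing V-90→RS-62 = 258.203°,  θ₁₂ = bearing V-90→GPS4 = 93.601°
dₓₜ = R·arcsin(sin δ₁₃ · sin(θ₁₃ − θ₁₂)) = 6371·arcsin(0.17550·sin(164.602°)) = 296.985 km
|dₓₜ| = 296.985 km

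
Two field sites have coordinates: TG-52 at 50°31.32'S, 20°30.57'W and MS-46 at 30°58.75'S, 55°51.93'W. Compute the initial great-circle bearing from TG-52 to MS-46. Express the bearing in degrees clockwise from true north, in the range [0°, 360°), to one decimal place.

TG-52: φ = -50.52200°, λ = -20.50950°
MS-46: φ = -30.97917°, λ = -55.86550°
Δλ = -35.3560°
y = sin Δλ · cos φ₂ = -0.496113
x = cos φ₁ sin φ₂ − sin φ₁ cos φ₂ cos Δλ = 0.212464
θ = atan2(y, x) = -66.8166° → 293.1834° (mod 360°)

293.2°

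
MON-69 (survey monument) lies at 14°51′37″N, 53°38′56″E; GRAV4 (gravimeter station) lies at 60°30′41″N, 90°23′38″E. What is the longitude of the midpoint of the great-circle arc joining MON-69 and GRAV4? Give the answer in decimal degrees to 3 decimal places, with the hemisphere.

MON-69: φ = +14.86028°, λ = +53.64889°
GRAV4: φ = +60.51139°, λ = +90.39389°
Bx = cos φ₂ cos Δλ = 0.394443,  By = cos φ₂ sin Δλ = 0.294491
φₘ = atan2(sin φ₁ + sin φ₂, √((cos φ₁ + Bx)² + By²)) = 38.98253°
λₘ = λ₁ + atan2(By, cos φ₁ + Bx) = 65.85826°

65.858°E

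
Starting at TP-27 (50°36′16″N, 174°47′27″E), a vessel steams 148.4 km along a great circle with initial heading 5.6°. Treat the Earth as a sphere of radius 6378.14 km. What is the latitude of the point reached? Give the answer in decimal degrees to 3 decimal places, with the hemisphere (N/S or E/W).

TP-27: φ = +50.60444°, λ = +174.79083°
δ = d/R = 148.4/6378.14 = 0.023267 rad
φ₂ = arcsin(sin φ₁ cos δ + cos φ₁ sin δ cos θ)
   = arcsin(0.77278·0.99973 + 0.63467·0.02326·0.99523) = 51.93100°
λ₂ = λ₁ + atan2(sin θ sin δ cos φ₁, cos δ − sin φ₁ sin φ₂) = 175.00179°

51.931°N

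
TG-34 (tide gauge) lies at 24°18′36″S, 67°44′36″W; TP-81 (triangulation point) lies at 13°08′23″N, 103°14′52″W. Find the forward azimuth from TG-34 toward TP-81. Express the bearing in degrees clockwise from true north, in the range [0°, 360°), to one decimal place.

TG-34: φ = -24.31000°, λ = -67.74333°
TP-81: φ = +13.13972°, λ = -103.24778°
Δλ = -35.5044°
y = sin Δλ · cos φ₂ = -0.565561
x = cos φ₁ sin φ₂ − sin φ₁ cos φ₂ cos Δλ = 0.533527
θ = atan2(y, x) = -46.6695° → 313.3305° (mod 360°)

313.3°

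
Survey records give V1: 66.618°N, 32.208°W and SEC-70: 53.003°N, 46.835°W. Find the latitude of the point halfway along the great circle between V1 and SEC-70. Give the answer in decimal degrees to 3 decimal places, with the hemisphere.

Bx = cos φ₂ cos Δλ = 0.582270,  By = cos φ₂ sin Δλ = -0.151963
φₘ = atan2(sin φ₁ + sin φ₂, √((cos φ₁ + Bx)² + By²)) = 60.00493°
λₘ = λ₁ + atan2(By, cos φ₁ + Bx) = -41.03004°

60.005°N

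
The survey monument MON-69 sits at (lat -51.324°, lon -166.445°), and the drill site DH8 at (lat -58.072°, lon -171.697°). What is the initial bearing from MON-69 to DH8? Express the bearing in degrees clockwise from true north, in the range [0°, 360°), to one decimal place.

202.1°

Δλ = -5.2520°
y = sin Δλ · cos φ₂ = -0.048409
x = cos φ₁ sin φ₂ − sin φ₁ cos φ₂ cos Δλ = -0.119236
θ = atan2(y, x) = -157.9031° → 202.0969° (mod 360°)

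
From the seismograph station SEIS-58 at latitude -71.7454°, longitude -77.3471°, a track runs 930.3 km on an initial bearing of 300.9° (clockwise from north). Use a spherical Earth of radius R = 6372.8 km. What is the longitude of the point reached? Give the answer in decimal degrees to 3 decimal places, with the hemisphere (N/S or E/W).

95.493°W

δ = d/R = 930.3/6372.8 = 0.145980 rad
φ₂ = arcsin(sin φ₁ cos δ + cos φ₁ sin δ cos θ)
   = arcsin(-0.94967·0.98936 + 0.31324·0.14546·0.51354) = -66.37299°
λ₂ = λ₁ + atan2(sin θ sin δ cos φ₁, cos δ − sin φ₁ sin φ₂) = -95.49260°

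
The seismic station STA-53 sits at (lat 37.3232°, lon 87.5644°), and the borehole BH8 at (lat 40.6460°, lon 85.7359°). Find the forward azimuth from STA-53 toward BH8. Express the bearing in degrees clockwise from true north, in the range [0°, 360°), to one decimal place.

337.4°

Δλ = -1.8285°
y = sin Δλ · cos φ₂ = -0.024210
x = cos φ₁ sin φ₂ − sin φ₁ cos φ₂ cos Δλ = 0.058196
θ = atan2(y, x) = -22.5879° → 337.4121° (mod 360°)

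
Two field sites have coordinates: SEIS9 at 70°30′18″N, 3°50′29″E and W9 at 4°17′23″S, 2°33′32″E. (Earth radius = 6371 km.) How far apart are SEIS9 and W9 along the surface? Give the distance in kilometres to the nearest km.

SEIS9: φ = +70.50500°, λ = +3.84139°
W9: φ = -4.28972°, λ = +2.55889°
Δφ = -74.7947°,  Δλ = -1.2825°
a = sin²(Δφ/2) + cos φ₁ cos φ₂ sin²(Δλ/2) = 0.368903
c = 2·arcsin(√a) = 1.305501 rad = 74.7997°
d = R·c = 6371 × 1.305501 = 8317.3 km

8317 km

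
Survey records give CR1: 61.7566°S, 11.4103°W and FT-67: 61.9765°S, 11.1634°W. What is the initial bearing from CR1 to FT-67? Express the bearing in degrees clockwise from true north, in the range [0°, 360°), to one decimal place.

Δλ = 0.2469°
y = sin Δλ · cos φ₂ = 0.002025
x = cos φ₁ sin φ₂ − sin φ₁ cos φ₂ cos Δλ = -0.003842
θ = atan2(y, x) = 152.2111° → 152.2111° (mod 360°)

152.2°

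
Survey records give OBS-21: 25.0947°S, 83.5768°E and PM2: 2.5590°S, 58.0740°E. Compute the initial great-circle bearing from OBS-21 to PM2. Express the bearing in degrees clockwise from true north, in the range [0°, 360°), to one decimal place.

308.5°

Δλ = -25.5028°
y = sin Δλ · cos φ₂ = -0.430126
x = cos φ₁ sin φ₂ − sin φ₁ cos φ₂ cos Δλ = 0.341976
θ = atan2(y, x) = -51.5132° → 308.4868° (mod 360°)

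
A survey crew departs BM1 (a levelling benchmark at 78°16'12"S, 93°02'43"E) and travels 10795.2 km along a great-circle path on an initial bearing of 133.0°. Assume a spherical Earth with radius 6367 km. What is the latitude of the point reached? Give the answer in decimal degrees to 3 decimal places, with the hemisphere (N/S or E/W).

BM1: φ = -78.27000°, λ = +93.04528°
δ = d/R = 10795.2/6367 = 1.695492 rad
φ₂ = arcsin(sin φ₁ cos δ + cos φ₁ sin δ cos θ)
   = arcsin(-0.97912·-0.12437 + 0.20330·0.99224·-0.68200) = -0.90519°
λ₂ = λ₁ + atan2(sin θ sin δ cos φ₁, cos δ − sin φ₁ sin φ₂) = -133.48730°

0.905°S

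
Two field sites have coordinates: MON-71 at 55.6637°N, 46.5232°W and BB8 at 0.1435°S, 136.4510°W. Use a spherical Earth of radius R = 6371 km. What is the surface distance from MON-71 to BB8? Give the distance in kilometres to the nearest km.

Δφ = -55.8072°,  Δλ = -89.9278°
a = sin²(Δφ/2) + cos φ₁ cos φ₂ sin²(Δλ/2) = 0.500679
c = 2·arcsin(√a) = 1.572154 rad = 90.0778°
d = R·c = 6371 × 1.572154 = 10016.2 km

10016 km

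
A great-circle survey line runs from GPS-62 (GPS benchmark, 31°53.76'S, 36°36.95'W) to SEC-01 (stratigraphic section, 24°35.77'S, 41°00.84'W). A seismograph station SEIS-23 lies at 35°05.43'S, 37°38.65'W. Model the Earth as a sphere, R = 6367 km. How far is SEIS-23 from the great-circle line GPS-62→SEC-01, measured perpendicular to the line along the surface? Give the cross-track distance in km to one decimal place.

254.2 km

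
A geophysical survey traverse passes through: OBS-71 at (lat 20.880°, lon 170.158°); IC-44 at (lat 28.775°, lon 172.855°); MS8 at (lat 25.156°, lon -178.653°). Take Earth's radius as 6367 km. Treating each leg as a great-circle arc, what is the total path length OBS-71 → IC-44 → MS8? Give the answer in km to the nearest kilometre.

1850 km

OBS-71→IC-44: c = 0.144248 rad, d = 918.42 km
IC-44→MS8: c = 0.146366 rad, d = 931.91 km
Total = 918.42 + 931.91 = 1850.34 km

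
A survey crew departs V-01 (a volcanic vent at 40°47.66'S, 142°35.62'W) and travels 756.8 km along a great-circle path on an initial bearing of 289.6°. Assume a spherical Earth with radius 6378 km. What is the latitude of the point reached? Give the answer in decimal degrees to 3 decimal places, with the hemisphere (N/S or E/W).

38.220°S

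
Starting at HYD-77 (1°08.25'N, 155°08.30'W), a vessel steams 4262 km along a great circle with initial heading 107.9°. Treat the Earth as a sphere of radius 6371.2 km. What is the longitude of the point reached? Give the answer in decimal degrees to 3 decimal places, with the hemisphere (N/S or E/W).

118.312°W

HYD-77: φ = +1.13750°, λ = -155.13833°
δ = d/R = 4262/6371.2 = 0.668948 rad
φ₂ = arcsin(sin φ₁ cos δ + cos φ₁ sin δ cos θ)
   = arcsin(0.01985·0.78447 + 0.99980·0.62016·-0.30736) = -10.07864°
λ₂ = λ₁ + atan2(sin θ sin δ cos φ₁, cos δ − sin φ₁ sin φ₂) = -118.31203°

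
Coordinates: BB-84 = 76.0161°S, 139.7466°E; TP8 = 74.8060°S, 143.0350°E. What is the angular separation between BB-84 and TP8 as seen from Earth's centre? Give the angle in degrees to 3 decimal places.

1.466°

Δφ = 1.2101°,  Δλ = 3.2884°
a = sin²(Δφ/2) + cos φ₁ cos φ₂ sin²(Δλ/2) = 0.000164
c = 2·arcsin(√a) = 0.025586 rad = 1.4660°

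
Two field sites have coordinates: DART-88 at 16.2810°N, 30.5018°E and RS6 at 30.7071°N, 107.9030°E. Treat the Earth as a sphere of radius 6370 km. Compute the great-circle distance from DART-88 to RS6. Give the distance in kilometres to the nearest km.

7910 km

Δφ = 14.4261°,  Δλ = 77.4012°
a = sin²(Δφ/2) + cos φ₁ cos φ₂ sin²(Δλ/2) = 0.338411
c = 2·arcsin(√a) = 1.241710 rad = 71.1447°
d = R·c = 6370 × 1.241710 = 7909.7 km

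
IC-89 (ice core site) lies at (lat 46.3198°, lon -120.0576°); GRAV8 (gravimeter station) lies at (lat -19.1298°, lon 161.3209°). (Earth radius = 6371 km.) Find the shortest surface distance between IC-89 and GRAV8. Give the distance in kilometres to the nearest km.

Δφ = -65.4496°,  Δλ = -78.6215°
a = sin²(Δφ/2) + cos φ₁ cos φ₂ sin²(Δλ/2) = 0.554135
c = 2·arcsin(√a) = 1.679280 rad = 96.2157°
d = R·c = 6371 × 1.679280 = 10698.7 km

10699 km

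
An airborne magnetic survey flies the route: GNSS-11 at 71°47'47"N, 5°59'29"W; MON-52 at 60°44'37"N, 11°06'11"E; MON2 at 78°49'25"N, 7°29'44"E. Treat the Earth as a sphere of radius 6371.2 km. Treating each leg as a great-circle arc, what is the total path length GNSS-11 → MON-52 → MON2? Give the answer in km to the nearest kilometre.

GNSS-11: φ = +71.79639°, λ = -5.99139°
MON-52: φ = +60.74361°, λ = +11.10306°
MON2: φ = +78.82361°, λ = +7.49556°
GNSS-11→MON-52: c = 0.225394 rad, d = 1436.03 km
MON-52→MON2: c = 0.316160 rad, d = 2014.32 km
Total = 1436.03 + 2014.32 = 3450.35 km

3450 km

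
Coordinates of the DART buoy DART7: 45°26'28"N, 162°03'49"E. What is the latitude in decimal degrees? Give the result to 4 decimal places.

45° + 26′/60 + 28″/3600 = 45 + 0.43333 + 0.00778 = 45.4411°

45.4411°N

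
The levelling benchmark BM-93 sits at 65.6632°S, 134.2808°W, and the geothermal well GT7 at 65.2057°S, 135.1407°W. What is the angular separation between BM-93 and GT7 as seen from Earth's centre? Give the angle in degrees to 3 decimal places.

0.581°

Δφ = 0.4575°,  Δλ = -0.8599°
a = sin²(Δφ/2) + cos φ₁ cos φ₂ sin²(Δλ/2) = 0.000026
c = 2·arcsin(√a) = 0.010133 rad = 0.5806°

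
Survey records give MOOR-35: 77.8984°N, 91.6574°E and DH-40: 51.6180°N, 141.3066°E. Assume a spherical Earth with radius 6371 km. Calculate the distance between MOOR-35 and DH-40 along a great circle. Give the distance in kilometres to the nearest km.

Δφ = -26.2804°,  Δλ = 49.6492°
a = sin²(Δφ/2) + cos φ₁ cos φ₂ sin²(Δλ/2) = 0.074626
c = 2·arcsin(√a) = 0.553388 rad = 31.7068°
d = R·c = 6371 × 0.553388 = 3525.6 km

3526 km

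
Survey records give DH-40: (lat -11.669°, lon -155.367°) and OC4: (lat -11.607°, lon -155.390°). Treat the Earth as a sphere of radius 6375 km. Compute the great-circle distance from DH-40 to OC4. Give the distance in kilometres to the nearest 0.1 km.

7.3 km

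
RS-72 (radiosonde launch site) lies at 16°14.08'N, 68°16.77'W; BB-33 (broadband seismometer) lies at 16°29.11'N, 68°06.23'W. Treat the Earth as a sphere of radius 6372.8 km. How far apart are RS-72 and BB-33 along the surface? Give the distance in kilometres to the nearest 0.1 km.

33.6 km

RS-72: φ = +16.23467°, λ = -68.27950°
BB-33: φ = +16.48517°, λ = -68.10383°
Δφ = 0.2505°,  Δλ = 0.1757°
a = sin²(Δφ/2) + cos φ₁ cos φ₂ sin²(Δλ/2) = 0.000007
c = 2·arcsin(√a) = 0.005270 rad = 0.3019°
d = R·c = 6372.8 × 0.005270 = 33.6 km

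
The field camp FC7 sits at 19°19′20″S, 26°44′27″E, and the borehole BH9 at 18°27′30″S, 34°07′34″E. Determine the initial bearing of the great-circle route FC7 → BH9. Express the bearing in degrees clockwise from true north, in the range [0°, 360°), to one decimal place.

FC7: φ = -19.32222°, λ = +26.74083°
BH9: φ = -18.45833°, λ = +34.12611°
Δλ = 7.3853°
y = sin Δλ · cos φ₂ = 0.121928
x = cos φ₁ sin φ₂ − sin φ₁ cos φ₂ cos Δλ = 0.012473
θ = atan2(y, x) = 84.1589° → 84.1589° (mod 360°)

84.2°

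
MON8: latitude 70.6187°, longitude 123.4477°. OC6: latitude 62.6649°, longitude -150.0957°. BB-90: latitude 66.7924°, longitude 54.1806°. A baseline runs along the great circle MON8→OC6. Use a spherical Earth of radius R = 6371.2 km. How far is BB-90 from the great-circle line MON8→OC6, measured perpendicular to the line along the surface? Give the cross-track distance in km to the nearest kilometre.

δ₁₃ = central angle MON8→BB-90 = 0.419496 rad  (haversine)
θ₁₃ = bearing MON8→BB-90 = 295.197°,  θ₁₂ = bearing MON8→OC6 = 59.681°
dₓₜ = R·arcsin(sin δ₁₃ · sin(θ₁₃ − θ₁₂)) = 6371.2·arcsin(0.40730·sin(235.517°)) = -2181.399 km
|dₓₜ| = 2181.399 km

2181 km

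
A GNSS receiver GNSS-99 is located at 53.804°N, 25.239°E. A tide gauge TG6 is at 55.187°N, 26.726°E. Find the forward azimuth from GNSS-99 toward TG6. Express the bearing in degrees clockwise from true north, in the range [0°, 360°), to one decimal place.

31.4°

Δλ = 1.4870°
y = sin Δλ · cos φ₂ = 0.014815
x = cos φ₁ sin φ₂ − sin φ₁ cos φ₂ cos Δλ = 0.024291
θ = atan2(y, x) = 31.3791° → 31.3791° (mod 360°)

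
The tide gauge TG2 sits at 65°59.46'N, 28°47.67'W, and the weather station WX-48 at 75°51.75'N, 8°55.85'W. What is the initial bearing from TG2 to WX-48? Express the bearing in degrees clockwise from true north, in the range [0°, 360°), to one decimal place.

TG2: φ = +65.99100°, λ = -28.79450°
WX-48: φ = +75.86250°, λ = -8.93083°
Δλ = 19.8637°
y = sin Δλ · cos φ₂ = 0.082992
x = cos φ₁ sin φ₂ − sin φ₁ cos φ₂ cos Δλ = 0.184714
θ = atan2(y, x) = 24.1944° → 24.1944° (mod 360°)

24.2°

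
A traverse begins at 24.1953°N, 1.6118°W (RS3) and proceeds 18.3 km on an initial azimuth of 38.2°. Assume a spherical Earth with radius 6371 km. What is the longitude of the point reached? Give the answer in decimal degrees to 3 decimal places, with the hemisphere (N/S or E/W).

1.500°W

δ = d/R = 18.3/6371 = 0.002872 rad
φ₂ = arcsin(sin φ₁ cos δ + cos φ₁ sin δ cos θ)
   = arcsin(0.40985·1.00000 + 0.91215·0.00287·0.78586) = 24.32459°
λ₂ = λ₁ + atan2(sin θ sin δ cos φ₁, cos δ − sin φ₁ sin φ₂) = -1.50011°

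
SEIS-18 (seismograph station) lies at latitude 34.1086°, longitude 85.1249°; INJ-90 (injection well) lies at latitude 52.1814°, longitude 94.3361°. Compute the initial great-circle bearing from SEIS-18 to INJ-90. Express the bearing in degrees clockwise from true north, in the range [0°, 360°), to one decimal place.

Δλ = 9.2112°
y = sin Δλ · cos φ₂ = 0.098152
x = cos φ₁ sin φ₂ − sin φ₁ cos φ₂ cos Δλ = 0.314659
θ = atan2(y, x) = 17.3243° → 17.3243° (mod 360°)

17.3°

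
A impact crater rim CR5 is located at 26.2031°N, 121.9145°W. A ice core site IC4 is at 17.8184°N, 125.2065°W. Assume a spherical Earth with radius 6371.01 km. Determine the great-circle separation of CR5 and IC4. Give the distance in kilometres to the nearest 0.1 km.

992.0 km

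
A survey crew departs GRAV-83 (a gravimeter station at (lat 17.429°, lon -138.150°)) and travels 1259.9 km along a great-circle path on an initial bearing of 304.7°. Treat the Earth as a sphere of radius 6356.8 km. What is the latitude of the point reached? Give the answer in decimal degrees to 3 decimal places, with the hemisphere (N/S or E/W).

23.616°N

δ = d/R = 1259.9/6356.8 = 0.198197 rad
φ₂ = arcsin(sin φ₁ cos δ + cos φ₁ sin δ cos θ)
   = arcsin(0.29952·0.98042 + 0.95409·0.19690·0.56928) = 23.61607°
λ₂ = λ₁ + atan2(sin θ sin δ cos φ₁, cos δ − sin φ₁ sin φ₂) = -148.32636°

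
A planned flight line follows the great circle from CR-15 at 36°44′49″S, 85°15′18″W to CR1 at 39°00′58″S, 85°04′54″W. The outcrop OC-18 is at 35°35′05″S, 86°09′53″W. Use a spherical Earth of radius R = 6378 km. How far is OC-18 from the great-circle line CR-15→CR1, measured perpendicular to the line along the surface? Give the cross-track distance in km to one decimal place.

CR-15: φ = -36.74694°, λ = -85.25500°
CR1: φ = -39.01611°, λ = -85.08167°
OC-18: φ = -35.58472°, λ = -86.16472°
δ₁₃ = central angle CR-15→OC-18 = 0.023995 rad  (haversine)
θ₁₃ = bearing CR-15→OC-18 = 327.441°,  θ₁₂ = bearing CR-15→CR1 = 176.603°
dₓₜ = R·arcsin(sin δ₁₃ · sin(θ₁₃ − θ₁₂)) = 6378·arcsin(0.02399·sin(150.838°)) = 74.567 km
|dₓₜ| = 74.567 km

74.6 km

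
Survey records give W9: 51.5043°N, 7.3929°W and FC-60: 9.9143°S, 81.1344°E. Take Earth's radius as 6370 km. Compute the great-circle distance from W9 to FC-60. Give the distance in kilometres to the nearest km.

10766 km

Δφ = -61.4186°,  Δλ = 88.5273°
a = sin²(Δφ/2) + cos φ₁ cos φ₂ sin²(Δλ/2) = 0.559497
c = 2·arcsin(√a) = 1.690074 rad = 96.8341°
d = R·c = 6370 × 1.690074 = 10765.8 km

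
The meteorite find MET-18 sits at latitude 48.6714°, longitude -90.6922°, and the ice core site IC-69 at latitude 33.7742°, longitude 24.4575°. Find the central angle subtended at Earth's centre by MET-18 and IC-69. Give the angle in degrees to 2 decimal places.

79.39°

Δφ = -14.8972°,  Δλ = 115.1497°
a = sin²(Δφ/2) + cos φ₁ cos φ₂ sin²(Δλ/2) = 0.407913
c = 2·arcsin(√a) = 1.385564 rad = 79.3870°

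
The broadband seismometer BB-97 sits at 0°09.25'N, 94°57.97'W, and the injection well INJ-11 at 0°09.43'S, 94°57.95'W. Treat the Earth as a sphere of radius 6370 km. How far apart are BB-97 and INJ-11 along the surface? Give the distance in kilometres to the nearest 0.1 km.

34.6 km

BB-97: φ = +0.15417°, λ = -94.96617°
INJ-11: φ = -0.15717°, λ = -94.96583°
Δφ = -0.3113°,  Δλ = 0.0003°
a = sin²(Δφ/2) + cos φ₁ cos φ₂ sin²(Δλ/2) = 0.000007
c = 2·arcsin(√a) = 0.005434 rad = 0.3113°
d = R·c = 6370 × 0.005434 = 34.6 km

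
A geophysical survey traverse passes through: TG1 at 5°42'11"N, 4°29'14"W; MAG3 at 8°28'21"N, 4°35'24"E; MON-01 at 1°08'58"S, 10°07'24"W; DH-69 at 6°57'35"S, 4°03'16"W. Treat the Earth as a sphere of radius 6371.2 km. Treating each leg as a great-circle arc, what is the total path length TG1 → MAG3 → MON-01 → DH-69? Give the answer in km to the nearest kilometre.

3931 km

TG1: φ = +5.70306°, λ = -4.48722°
MAG3: φ = +8.47250°, λ = +4.59000°
MON-01: φ = -1.14944°, λ = -10.12333°
DH-69: φ = -6.95972°, λ = -4.05444°
TG1→MAG3: c = 0.164462 rad, d = 1047.82 km
MAG3→MON-01: c = 0.306136 rad, d = 1950.45 km
MON-01→DH-69: c = 0.146415 rad, d = 932.84 km
Total = 1047.82 + 1950.45 + 932.84 = 3931.11 km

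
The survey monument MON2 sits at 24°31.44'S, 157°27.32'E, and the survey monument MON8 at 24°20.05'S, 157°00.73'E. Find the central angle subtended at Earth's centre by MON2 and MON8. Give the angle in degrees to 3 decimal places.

0.446°

MON2: φ = -24.52400°, λ = +157.45533°
MON8: φ = -24.33417°, λ = +157.01217°
Δφ = 0.1898°,  Δλ = -0.4432°
a = sin²(Δφ/2) + cos φ₁ cos φ₂ sin²(Δλ/2) = 0.000015
c = 2·arcsin(√a) = 0.007783 rad = 0.4459°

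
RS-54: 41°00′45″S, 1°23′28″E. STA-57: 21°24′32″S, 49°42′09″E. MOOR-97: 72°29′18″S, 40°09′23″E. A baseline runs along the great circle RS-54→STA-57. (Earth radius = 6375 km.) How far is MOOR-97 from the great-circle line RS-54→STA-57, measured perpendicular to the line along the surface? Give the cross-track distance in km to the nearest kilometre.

RS-54: φ = -41.01250°, λ = +1.39111°
STA-57: φ = -21.40889°, λ = +49.70250°
MOOR-97: φ = -72.48833°, λ = +40.15639°
δ₁₃ = central angle RS-54→MOOR-97 = 0.638743 rad  (haversine)
θ₁₃ = bearing RS-54→MOOR-97 = 161.578°,  θ₁₂ = bearing RS-54→STA-57 = 79.338°
dₓₜ = R·arcsin(sin δ₁₃ · sin(θ₁₃ − θ₁₂)) = 6375·arcsin(0.59619·sin(82.240°)) = 4028.750 km
|dₓₜ| = 4028.750 km

4029 km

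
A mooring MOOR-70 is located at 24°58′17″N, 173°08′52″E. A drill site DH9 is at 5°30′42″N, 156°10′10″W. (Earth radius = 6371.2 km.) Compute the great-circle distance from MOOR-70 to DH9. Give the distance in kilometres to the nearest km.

3921 km

MOOR-70: φ = +24.97139°, λ = +173.14778°
DH9: φ = +5.51167°, λ = -156.16944°
Δφ = -19.4597°,  Δλ = 30.6828°
a = sin²(Δφ/2) + cos φ₁ cos φ₂ sin²(Δλ/2) = 0.091722
c = 2·arcsin(√a) = 0.615378 rad = 35.2586°
d = R·c = 6371.2 × 0.615378 = 3920.7 km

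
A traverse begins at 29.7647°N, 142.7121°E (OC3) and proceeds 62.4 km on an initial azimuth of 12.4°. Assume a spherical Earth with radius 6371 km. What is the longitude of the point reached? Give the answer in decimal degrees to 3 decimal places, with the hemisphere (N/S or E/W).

142.852°E

δ = d/R = 62.4/6371 = 0.009794 rad
φ₂ = arcsin(sin φ₁ cos δ + cos φ₁ sin δ cos θ)
   = arcsin(0.49644·0.99995 + 0.86807·0.00979·0.97667) = 30.31271°
λ₂ = λ₁ + atan2(sin θ sin δ cos φ₁, cos δ − sin φ₁ sin φ₂) = 142.85169°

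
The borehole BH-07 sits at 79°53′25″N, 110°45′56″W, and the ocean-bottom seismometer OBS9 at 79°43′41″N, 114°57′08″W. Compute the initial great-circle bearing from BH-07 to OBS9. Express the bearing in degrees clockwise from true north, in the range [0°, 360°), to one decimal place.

BH-07: φ = +79.89028°, λ = -110.76556°
OBS9: φ = +79.72806°, λ = -114.95222°
Δλ = -4.1867°
y = sin Δλ · cos φ₂ = -0.013018
x = cos φ₁ sin φ₂ − sin φ₁ cos φ₂ cos Δλ = -0.002363
θ = atan2(y, x) = -100.2872° → 259.7128° (mod 360°)

259.7°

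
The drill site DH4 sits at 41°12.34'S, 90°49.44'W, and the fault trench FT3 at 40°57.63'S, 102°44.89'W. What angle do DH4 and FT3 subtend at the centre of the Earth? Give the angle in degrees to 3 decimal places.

8.984°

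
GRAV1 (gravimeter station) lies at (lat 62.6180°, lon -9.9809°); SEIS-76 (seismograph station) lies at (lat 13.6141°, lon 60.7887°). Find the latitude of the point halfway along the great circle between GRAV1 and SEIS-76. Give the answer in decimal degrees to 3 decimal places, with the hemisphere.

43.006°N

Bx = cos φ₂ cos Δλ = 0.320113,  By = cos φ₂ sin Δλ = 0.917673
φₘ = atan2(sin φ₁ + sin φ₂, √((cos φ₁ + Bx)² + By²)) = 43.00563°
λₘ = λ₁ + atan2(By, cos φ₁ + Bx) = 39.65411°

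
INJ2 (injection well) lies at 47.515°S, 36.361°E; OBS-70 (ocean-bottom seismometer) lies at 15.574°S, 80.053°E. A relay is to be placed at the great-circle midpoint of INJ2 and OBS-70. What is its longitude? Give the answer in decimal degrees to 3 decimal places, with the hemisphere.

Bx = cos φ₂ cos Δλ = 0.696516,  By = cos φ₂ sin Δλ = 0.665419
φₘ = atan2(sin φ₁ + sin φ₂, √((cos φ₁ + Bx)² + By²)) = -33.41402°
λₘ = λ₁ + atan2(By, cos φ₁ + Bx) = 62.23578°

62.236°E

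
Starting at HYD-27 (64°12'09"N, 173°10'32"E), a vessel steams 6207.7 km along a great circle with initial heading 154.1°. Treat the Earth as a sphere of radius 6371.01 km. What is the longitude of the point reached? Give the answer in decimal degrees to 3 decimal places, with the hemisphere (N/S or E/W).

165.262°W

HYD-27: φ = +64.20250°, λ = +173.17556°
δ = d/R = 6207.7/6371.01 = 0.974367 rad
φ₂ = arcsin(sin φ₁ cos δ + cos φ₁ sin δ cos θ)
   = arcsin(0.90034·0.56169 + 0.43519·0.82735·-0.89956) = 10.47596°
λ₂ = λ₁ + atan2(sin θ sin δ cos φ₁, cos δ − sin φ₁ sin φ₂) = -165.26217°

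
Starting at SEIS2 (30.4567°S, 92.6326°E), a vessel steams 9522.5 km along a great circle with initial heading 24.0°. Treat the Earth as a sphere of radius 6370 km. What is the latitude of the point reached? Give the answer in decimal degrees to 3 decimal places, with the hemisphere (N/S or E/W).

48.313°N

δ = d/R = 9522.5/6370 = 1.494898 rad
φ₂ = arcsin(sin φ₁ cos δ + cos φ₁ sin δ cos θ)
   = arcsin(-0.50689·0.07583 + 0.86201·0.99712·0.91355) = 48.31269°
λ₂ = λ₁ + atan2(sin θ sin δ cos φ₁, cos δ − sin φ₁ sin φ₂) = 130.20863°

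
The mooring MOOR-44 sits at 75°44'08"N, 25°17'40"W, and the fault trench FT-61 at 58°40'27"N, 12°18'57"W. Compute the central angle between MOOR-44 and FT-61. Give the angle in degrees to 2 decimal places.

17.69°

MOOR-44: φ = +75.73556°, λ = -25.29444°
FT-61: φ = +58.67417°, λ = -12.31583°
Δφ = -17.0614°,  Δλ = 12.9786°
a = sin²(Δφ/2) + cos φ₁ cos φ₂ sin²(Δλ/2) = 0.023641
c = 2·arcsin(√a) = 0.308736 rad = 17.6893°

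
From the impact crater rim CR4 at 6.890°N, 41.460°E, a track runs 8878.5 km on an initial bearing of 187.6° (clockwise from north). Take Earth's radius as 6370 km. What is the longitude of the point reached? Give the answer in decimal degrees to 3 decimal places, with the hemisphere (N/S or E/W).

17.419°E

δ = d/R = 8878.5/6370 = 1.393799 rad
φ₂ = arcsin(sin φ₁ cos δ + cos φ₁ sin δ cos θ)
   = arcsin(0.11996·0.17607 + 0.99278·0.98438·-0.99122) = -71.36272°
λ₂ = λ₁ + atan2(sin θ sin δ cos φ₁, cos δ − sin φ₁ sin φ₂) = 17.41940°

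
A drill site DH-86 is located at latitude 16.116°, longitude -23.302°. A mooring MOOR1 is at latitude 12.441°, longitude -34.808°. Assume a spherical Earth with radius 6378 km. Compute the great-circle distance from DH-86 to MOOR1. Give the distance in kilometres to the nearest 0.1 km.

1306.6 km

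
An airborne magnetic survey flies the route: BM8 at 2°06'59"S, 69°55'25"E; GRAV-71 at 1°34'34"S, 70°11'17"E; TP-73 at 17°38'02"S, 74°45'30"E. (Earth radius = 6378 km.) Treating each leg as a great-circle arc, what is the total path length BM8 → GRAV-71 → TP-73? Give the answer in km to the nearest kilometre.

BM8: φ = -2.11639°, λ = +69.92361°
GRAV-71: φ = -1.57611°, λ = +70.18806°
TP-73: φ = -17.63389°, λ = +74.75833°
BM8→GRAV-71: c = 0.010498 rad, d = 66.95 km
GRAV-71→TP-73: c = 0.291011 rad, d = 1856.07 km
Total = 66.95 + 1856.07 = 1923.02 km

1923 km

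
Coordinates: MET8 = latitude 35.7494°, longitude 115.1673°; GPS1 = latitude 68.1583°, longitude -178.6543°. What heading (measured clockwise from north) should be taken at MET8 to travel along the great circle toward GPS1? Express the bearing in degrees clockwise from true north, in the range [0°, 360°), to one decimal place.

27.1°

Δλ = 66.1784°
y = sin Δλ · cos φ₂ = 0.340348
x = cos φ₁ sin φ₂ − sin φ₁ cos φ₂ cos Δλ = 0.665530
θ = atan2(y, x) = 27.0849° → 27.0849° (mod 360°)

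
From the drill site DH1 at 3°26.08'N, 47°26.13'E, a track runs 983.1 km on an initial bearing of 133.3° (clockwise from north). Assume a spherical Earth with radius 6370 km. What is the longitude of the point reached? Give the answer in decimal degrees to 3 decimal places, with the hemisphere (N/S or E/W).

DH1: φ = +3.43467°, λ = +47.43550°
δ = d/R = 983.1/6370 = 0.154333 rad
φ₂ = arcsin(sin φ₁ cos δ + cos φ₁ sin δ cos θ)
   = arcsin(0.05991·0.98811 + 0.99820·0.15372·-0.68582) = -2.63866°
λ₂ = λ₁ + atan2(sin θ sin δ cos φ₁, cos δ − sin φ₁ sin φ₂) = 53.86569°

53.866°E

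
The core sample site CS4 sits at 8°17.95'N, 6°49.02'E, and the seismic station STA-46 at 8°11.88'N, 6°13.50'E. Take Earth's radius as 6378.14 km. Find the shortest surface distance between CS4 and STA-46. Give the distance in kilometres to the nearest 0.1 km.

CS4: φ = +8.29917°, λ = +6.81700°
STA-46: φ = +8.19800°, λ = +6.22500°
Δφ = -0.1012°,  Δλ = -0.5920°
a = sin²(Δφ/2) + cos φ₁ cos φ₂ sin²(Δλ/2) = 0.000027
c = 2·arcsin(√a) = 0.010377 rad = 0.5945°
d = R·c = 6378.14 × 0.010377 = 66.2 km

66.2 km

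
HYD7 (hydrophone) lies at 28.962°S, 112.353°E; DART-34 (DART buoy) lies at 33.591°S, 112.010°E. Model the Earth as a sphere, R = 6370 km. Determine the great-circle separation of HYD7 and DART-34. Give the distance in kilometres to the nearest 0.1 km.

515.7 km

Δφ = -4.6290°,  Δλ = -0.3430°
a = sin²(Δφ/2) + cos φ₁ cos φ₂ sin²(Δλ/2) = 0.001637
c = 2·arcsin(√a) = 0.080953 rad = 4.6383°
d = R·c = 6370 × 0.080953 = 515.7 km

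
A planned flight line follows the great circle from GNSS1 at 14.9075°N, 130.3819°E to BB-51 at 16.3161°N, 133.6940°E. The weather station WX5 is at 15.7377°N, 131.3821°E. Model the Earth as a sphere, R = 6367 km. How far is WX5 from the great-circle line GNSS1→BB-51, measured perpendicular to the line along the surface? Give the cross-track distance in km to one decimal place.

δ₁₃ = central angle GNSS1→WX5 = 0.022213 rad  (haversine)
θ₁₃ = bearing GNSS1→WX5 = 49.153°,  θ₁₂ = bearing GNSS1→BB-51 = 65.735°
dₓₜ = R·arcsin(sin δ₁₃ · sin(θ₁₃ − θ₁₂)) = 6367·arcsin(0.02221·sin(-16.583°)) = -40.360 km
|dₓₜ| = 40.360 km

40.4 km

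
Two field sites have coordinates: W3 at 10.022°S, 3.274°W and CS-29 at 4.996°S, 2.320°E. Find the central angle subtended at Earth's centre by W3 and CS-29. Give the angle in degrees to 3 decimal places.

Δφ = 5.0260°,  Δλ = 5.5940°
a = sin²(Δφ/2) + cos φ₁ cos φ₂ sin²(Δλ/2) = 0.004258
c = 2·arcsin(√a) = 0.130606 rad = 7.4832°

7.483°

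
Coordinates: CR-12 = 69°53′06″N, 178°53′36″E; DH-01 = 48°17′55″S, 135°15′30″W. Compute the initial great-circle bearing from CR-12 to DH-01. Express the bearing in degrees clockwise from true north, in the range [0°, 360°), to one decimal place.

145.4°

CR-12: φ = +69.88500°, λ = +178.89333°
DH-01: φ = -48.29861°, λ = -135.25833°
Δλ = 45.8483°
y = sin Δλ · cos φ₂ = 0.477315
x = cos φ₁ sin φ₂ − sin φ₁ cos φ₂ cos Δλ = -0.691888
θ = atan2(y, x) = 145.3993° → 145.3993° (mod 360°)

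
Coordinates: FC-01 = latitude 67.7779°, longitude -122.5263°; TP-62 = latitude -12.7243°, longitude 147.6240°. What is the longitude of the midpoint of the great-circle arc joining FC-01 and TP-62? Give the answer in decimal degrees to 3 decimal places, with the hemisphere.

Bx = cos φ₂ cos Δλ = 0.002559,  By = cos φ₂ sin Δλ = -0.975438
φₘ = atan2(sin φ₁ + sin φ₂, √((cos φ₁ + Bx)² + By²)) = 33.96897°
λₘ = λ₁ + atan2(By, cos φ₁ + Bx) = 168.79661°

168.797°E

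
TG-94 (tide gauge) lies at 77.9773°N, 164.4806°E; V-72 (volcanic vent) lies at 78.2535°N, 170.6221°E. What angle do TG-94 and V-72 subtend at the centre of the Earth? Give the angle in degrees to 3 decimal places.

1.294°

Δφ = 0.2762°,  Δλ = 6.1415°
a = sin²(Δφ/2) + cos φ₁ cos φ₂ sin²(Δλ/2) = 0.000127
c = 2·arcsin(√a) = 0.022584 rad = 1.2939°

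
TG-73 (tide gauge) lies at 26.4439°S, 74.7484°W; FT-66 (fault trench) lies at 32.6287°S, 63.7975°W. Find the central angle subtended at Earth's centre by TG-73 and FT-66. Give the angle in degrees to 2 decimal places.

11.35°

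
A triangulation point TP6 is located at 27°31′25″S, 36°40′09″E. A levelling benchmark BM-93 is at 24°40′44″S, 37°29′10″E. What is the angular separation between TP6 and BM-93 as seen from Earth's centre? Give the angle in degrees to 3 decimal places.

2.938°

TP6: φ = -27.52361°, λ = +36.66917°
BM-93: φ = -24.67889°, λ = +37.48611°
Δφ = 2.8447°,  Δλ = 0.8169°
a = sin²(Δφ/2) + cos φ₁ cos φ₂ sin²(Δλ/2) = 0.000657
c = 2·arcsin(√a) = 0.051274 rad = 2.9378°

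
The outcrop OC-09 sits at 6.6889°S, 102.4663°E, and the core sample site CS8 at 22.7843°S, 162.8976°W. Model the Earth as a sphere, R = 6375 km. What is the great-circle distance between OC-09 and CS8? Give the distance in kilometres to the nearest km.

10198 km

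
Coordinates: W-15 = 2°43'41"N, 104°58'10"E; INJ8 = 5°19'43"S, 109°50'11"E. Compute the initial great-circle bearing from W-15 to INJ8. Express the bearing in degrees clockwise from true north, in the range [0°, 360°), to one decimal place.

148.9°

W-15: φ = +2.72806°, λ = +104.96944°
INJ8: φ = -5.32861°, λ = +109.83639°
Δλ = 4.8669°
y = sin Δλ · cos φ₂ = 0.084475
x = cos φ₁ sin φ₂ − sin φ₁ cos φ₂ cos Δλ = -0.139982
θ = atan2(y, x) = 148.8900° → 148.8900° (mod 360°)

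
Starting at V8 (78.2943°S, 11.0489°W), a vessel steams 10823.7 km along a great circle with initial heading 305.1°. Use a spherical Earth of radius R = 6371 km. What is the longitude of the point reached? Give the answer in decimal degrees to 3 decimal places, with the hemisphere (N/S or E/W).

67.774°W

δ = d/R = 10823.7/6371 = 1.698901 rad
φ₂ = arcsin(sin φ₁ cos δ + cos φ₁ sin δ cos θ)
   = arcsin(-0.97920·-0.12775 + 0.20288·0.99181·0.57501) = 13.93386°
λ₂ = λ₁ + atan2(sin θ sin δ cos φ₁, cos δ − sin φ₁ sin φ₂) = -67.77390°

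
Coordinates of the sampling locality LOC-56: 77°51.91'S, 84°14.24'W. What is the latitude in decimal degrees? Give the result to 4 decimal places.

77° + 51.91′/60 = 77 + 0.86517 = 77.8652°

77.8652°S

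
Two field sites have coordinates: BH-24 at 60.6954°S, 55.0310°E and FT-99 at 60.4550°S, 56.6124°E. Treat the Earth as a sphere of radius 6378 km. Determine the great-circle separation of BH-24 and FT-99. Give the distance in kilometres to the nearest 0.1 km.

90.5 km

Δφ = 0.2404°,  Δλ = 1.5814°
a = sin²(Δφ/2) + cos φ₁ cos φ₂ sin²(Δλ/2) = 0.000050
c = 2·arcsin(√a) = 0.014194 rad = 0.8132°
d = R·c = 6378 × 0.014194 = 90.5 km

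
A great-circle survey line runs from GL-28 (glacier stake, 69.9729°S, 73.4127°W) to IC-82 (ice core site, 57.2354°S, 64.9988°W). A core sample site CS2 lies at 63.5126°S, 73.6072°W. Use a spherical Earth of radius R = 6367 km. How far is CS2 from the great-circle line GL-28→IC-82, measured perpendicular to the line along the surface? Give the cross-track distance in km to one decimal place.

256.7 km

δ₁₃ = central angle GL-28→CS2 = 0.112761 rad  (haversine)
θ₁₃ = bearing GL-28→CS2 = 359.229°,  θ₁₂ = bearing GL-28→IC-82 = 20.219°
dₓₜ = R·arcsin(sin δ₁₃ · sin(θ₁₃ − θ₁₂)) = 6367·arcsin(0.11252·sin(339.010°)) = -256.694 km
|dₓₜ| = 256.694 km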